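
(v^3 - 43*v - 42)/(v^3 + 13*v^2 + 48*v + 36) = (v - 7)/(v + 6)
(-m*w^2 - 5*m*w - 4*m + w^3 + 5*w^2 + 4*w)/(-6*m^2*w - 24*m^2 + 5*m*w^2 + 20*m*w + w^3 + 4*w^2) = (w + 1)/(6*m + w)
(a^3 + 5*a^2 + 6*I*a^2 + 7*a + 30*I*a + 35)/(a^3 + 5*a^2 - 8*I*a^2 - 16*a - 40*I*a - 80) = (a^2 + 6*I*a + 7)/(a^2 - 8*I*a - 16)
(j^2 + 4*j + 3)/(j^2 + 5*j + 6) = (j + 1)/(j + 2)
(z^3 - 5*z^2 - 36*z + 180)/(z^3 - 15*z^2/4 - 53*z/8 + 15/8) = 8*(z^2 - 36)/(8*z^2 + 10*z - 3)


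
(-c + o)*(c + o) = -c^2 + o^2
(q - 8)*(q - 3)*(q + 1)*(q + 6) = q^4 - 4*q^3 - 47*q^2 + 102*q + 144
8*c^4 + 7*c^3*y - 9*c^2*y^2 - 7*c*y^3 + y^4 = (-8*c + y)*(-c + y)*(c + y)^2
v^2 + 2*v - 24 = (v - 4)*(v + 6)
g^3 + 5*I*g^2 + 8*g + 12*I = (g - 2*I)*(g + I)*(g + 6*I)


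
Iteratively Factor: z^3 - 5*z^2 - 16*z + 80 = (z - 4)*(z^2 - z - 20) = (z - 4)*(z + 4)*(z - 5)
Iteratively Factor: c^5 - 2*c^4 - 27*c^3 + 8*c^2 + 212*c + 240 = (c - 5)*(c^4 + 3*c^3 - 12*c^2 - 52*c - 48) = (c - 5)*(c + 2)*(c^3 + c^2 - 14*c - 24) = (c - 5)*(c + 2)*(c + 3)*(c^2 - 2*c - 8) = (c - 5)*(c + 2)^2*(c + 3)*(c - 4)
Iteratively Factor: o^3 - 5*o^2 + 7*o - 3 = (o - 1)*(o^2 - 4*o + 3) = (o - 1)^2*(o - 3)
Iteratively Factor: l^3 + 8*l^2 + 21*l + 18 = (l + 3)*(l^2 + 5*l + 6) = (l + 3)^2*(l + 2)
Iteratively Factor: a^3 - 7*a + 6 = (a - 1)*(a^2 + a - 6) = (a - 2)*(a - 1)*(a + 3)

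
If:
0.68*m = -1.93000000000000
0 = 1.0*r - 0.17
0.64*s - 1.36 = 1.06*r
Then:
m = -2.84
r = 0.17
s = 2.41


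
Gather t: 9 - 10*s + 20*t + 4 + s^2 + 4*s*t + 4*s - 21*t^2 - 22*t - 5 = s^2 - 6*s - 21*t^2 + t*(4*s - 2) + 8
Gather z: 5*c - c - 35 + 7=4*c - 28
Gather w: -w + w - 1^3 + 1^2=0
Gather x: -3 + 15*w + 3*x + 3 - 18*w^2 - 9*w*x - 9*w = -18*w^2 + 6*w + x*(3 - 9*w)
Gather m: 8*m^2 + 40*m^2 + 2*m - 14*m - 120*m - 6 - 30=48*m^2 - 132*m - 36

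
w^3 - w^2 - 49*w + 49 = (w - 7)*(w - 1)*(w + 7)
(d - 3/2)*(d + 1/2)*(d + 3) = d^3 + 2*d^2 - 15*d/4 - 9/4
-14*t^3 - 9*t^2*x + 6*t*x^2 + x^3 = (-2*t + x)*(t + x)*(7*t + x)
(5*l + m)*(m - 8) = 5*l*m - 40*l + m^2 - 8*m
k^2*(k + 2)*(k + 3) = k^4 + 5*k^3 + 6*k^2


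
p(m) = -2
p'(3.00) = 0.00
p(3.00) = -2.00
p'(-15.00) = 0.00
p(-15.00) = -2.00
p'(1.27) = 0.00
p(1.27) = -2.00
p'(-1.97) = 0.00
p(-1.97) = -2.00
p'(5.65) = 0.00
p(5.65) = -2.00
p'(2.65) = 0.00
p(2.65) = -2.00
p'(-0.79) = 0.00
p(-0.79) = -2.00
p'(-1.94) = 0.00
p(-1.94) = -2.00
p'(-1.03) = 0.00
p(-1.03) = -2.00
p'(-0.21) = 0.00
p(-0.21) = -2.00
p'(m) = 0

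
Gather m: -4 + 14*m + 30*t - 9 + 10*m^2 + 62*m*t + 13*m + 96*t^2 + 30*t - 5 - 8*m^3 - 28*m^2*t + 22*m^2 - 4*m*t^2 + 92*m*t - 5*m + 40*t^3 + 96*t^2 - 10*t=-8*m^3 + m^2*(32 - 28*t) + m*(-4*t^2 + 154*t + 22) + 40*t^3 + 192*t^2 + 50*t - 18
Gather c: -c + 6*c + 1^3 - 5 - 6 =5*c - 10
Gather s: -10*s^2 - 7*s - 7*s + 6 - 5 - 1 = -10*s^2 - 14*s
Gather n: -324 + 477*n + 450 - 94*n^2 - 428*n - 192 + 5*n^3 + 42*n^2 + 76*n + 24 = 5*n^3 - 52*n^2 + 125*n - 42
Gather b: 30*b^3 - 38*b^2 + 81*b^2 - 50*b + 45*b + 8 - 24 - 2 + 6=30*b^3 + 43*b^2 - 5*b - 12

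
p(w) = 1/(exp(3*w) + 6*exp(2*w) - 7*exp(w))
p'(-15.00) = 467002.48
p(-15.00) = -467002.60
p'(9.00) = 0.00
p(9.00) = 0.00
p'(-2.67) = 2.05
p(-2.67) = -2.19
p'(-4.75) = 16.51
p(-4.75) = -16.64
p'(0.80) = -0.12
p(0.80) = 0.04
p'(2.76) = -0.00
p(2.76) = 0.00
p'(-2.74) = 2.20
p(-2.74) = -2.34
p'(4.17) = -0.00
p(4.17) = 0.00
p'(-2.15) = 1.21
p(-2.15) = -1.37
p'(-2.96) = 2.75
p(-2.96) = -2.89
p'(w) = (-3*exp(3*w) - 12*exp(2*w) + 7*exp(w))/(exp(3*w) + 6*exp(2*w) - 7*exp(w))^2 = (-3*exp(2*w) - 12*exp(w) + 7)*exp(-w)/(exp(2*w) + 6*exp(w) - 7)^2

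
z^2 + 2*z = z*(z + 2)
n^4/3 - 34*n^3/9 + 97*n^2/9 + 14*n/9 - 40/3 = (n/3 + 1/3)*(n - 6)*(n - 5)*(n - 4/3)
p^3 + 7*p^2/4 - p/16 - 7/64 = (p - 1/4)*(p + 1/4)*(p + 7/4)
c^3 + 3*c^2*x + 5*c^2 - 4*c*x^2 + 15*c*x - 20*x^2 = (c + 5)*(c - x)*(c + 4*x)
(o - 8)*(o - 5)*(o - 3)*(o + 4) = o^4 - 12*o^3 + 15*o^2 + 196*o - 480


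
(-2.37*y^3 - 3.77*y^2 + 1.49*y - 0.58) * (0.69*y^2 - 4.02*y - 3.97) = -1.6353*y^5 + 6.9261*y^4 + 25.5924*y^3 + 8.5769*y^2 - 3.5837*y + 2.3026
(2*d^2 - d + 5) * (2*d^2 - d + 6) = 4*d^4 - 4*d^3 + 23*d^2 - 11*d + 30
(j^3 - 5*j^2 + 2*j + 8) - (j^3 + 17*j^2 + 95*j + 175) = -22*j^2 - 93*j - 167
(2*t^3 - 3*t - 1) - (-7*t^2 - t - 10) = 2*t^3 + 7*t^2 - 2*t + 9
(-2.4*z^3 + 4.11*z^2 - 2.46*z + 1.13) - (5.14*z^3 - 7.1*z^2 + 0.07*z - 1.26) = -7.54*z^3 + 11.21*z^2 - 2.53*z + 2.39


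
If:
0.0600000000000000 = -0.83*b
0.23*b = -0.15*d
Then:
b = -0.07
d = 0.11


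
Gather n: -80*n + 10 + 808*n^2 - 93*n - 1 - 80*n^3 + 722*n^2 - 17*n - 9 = -80*n^3 + 1530*n^2 - 190*n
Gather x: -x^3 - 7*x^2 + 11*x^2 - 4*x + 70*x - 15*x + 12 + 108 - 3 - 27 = -x^3 + 4*x^2 + 51*x + 90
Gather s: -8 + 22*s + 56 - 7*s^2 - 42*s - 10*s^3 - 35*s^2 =-10*s^3 - 42*s^2 - 20*s + 48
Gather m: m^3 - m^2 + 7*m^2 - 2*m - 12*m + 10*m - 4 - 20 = m^3 + 6*m^2 - 4*m - 24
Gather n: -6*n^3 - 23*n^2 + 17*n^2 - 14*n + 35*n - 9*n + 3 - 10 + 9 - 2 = -6*n^3 - 6*n^2 + 12*n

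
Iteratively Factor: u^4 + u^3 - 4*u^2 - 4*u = (u)*(u^3 + u^2 - 4*u - 4) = u*(u - 2)*(u^2 + 3*u + 2) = u*(u - 2)*(u + 1)*(u + 2)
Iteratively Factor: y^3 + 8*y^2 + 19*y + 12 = (y + 1)*(y^2 + 7*y + 12) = (y + 1)*(y + 4)*(y + 3)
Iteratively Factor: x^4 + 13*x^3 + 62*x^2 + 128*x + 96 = (x + 4)*(x^3 + 9*x^2 + 26*x + 24) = (x + 4)^2*(x^2 + 5*x + 6) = (x + 2)*(x + 4)^2*(x + 3)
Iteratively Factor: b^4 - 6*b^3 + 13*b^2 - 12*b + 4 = (b - 1)*(b^3 - 5*b^2 + 8*b - 4) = (b - 2)*(b - 1)*(b^2 - 3*b + 2) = (b - 2)*(b - 1)^2*(b - 2)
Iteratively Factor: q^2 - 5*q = (q)*(q - 5)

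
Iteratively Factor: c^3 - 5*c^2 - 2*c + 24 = (c - 3)*(c^2 - 2*c - 8) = (c - 4)*(c - 3)*(c + 2)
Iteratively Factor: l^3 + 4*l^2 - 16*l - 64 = (l - 4)*(l^2 + 8*l + 16) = (l - 4)*(l + 4)*(l + 4)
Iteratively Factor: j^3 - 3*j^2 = (j)*(j^2 - 3*j) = j*(j - 3)*(j)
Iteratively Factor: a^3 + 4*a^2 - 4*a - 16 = (a - 2)*(a^2 + 6*a + 8) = (a - 2)*(a + 2)*(a + 4)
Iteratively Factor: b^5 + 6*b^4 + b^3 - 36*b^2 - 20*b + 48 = (b + 3)*(b^4 + 3*b^3 - 8*b^2 - 12*b + 16) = (b - 2)*(b + 3)*(b^3 + 5*b^2 + 2*b - 8) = (b - 2)*(b + 3)*(b + 4)*(b^2 + b - 2) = (b - 2)*(b - 1)*(b + 3)*(b + 4)*(b + 2)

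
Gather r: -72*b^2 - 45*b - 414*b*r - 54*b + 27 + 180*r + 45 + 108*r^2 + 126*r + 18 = -72*b^2 - 99*b + 108*r^2 + r*(306 - 414*b) + 90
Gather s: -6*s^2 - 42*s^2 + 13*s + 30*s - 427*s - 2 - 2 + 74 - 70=-48*s^2 - 384*s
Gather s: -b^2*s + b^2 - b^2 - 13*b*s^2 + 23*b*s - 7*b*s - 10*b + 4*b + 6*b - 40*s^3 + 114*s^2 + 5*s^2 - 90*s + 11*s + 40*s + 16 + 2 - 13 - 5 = -40*s^3 + s^2*(119 - 13*b) + s*(-b^2 + 16*b - 39)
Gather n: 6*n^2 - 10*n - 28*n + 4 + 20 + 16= 6*n^2 - 38*n + 40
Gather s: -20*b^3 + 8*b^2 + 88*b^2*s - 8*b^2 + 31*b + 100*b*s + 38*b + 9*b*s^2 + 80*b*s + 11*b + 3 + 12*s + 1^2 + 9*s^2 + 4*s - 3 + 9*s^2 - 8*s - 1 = -20*b^3 + 80*b + s^2*(9*b + 18) + s*(88*b^2 + 180*b + 8)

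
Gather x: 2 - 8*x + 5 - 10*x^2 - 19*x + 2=-10*x^2 - 27*x + 9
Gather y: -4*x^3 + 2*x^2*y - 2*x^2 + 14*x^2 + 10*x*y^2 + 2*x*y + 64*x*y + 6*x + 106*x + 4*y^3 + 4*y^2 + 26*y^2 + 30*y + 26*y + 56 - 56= -4*x^3 + 12*x^2 + 112*x + 4*y^3 + y^2*(10*x + 30) + y*(2*x^2 + 66*x + 56)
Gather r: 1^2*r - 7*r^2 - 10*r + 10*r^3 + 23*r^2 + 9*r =10*r^3 + 16*r^2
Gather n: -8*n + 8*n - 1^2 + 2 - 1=0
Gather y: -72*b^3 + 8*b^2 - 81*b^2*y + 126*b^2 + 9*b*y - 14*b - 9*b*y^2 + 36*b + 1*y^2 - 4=-72*b^3 + 134*b^2 + 22*b + y^2*(1 - 9*b) + y*(-81*b^2 + 9*b) - 4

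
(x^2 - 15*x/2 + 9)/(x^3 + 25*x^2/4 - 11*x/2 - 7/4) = 2*(2*x^2 - 15*x + 18)/(4*x^3 + 25*x^2 - 22*x - 7)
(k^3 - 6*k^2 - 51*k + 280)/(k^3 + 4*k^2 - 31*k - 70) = (k - 8)/(k + 2)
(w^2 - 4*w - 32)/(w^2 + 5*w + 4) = (w - 8)/(w + 1)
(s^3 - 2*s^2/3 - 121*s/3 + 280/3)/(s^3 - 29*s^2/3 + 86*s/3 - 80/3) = (s + 7)/(s - 2)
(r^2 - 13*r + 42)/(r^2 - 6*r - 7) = (r - 6)/(r + 1)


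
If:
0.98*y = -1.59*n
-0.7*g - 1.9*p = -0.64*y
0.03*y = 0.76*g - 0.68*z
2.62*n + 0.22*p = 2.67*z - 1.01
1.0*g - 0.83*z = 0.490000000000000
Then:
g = -71.11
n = -94.85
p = 78.03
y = 153.89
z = -86.26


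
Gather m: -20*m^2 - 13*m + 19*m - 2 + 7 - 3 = -20*m^2 + 6*m + 2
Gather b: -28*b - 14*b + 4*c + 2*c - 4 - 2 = -42*b + 6*c - 6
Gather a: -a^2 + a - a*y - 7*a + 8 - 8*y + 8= -a^2 + a*(-y - 6) - 8*y + 16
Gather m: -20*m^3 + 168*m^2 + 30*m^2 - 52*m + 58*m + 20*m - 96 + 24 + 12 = -20*m^3 + 198*m^2 + 26*m - 60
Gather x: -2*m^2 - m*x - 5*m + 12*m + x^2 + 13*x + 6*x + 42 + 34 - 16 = -2*m^2 + 7*m + x^2 + x*(19 - m) + 60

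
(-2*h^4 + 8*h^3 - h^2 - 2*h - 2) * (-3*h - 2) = 6*h^5 - 20*h^4 - 13*h^3 + 8*h^2 + 10*h + 4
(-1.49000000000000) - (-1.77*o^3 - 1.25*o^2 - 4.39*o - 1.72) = 1.77*o^3 + 1.25*o^2 + 4.39*o + 0.23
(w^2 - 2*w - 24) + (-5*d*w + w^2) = -5*d*w + 2*w^2 - 2*w - 24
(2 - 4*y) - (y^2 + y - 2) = -y^2 - 5*y + 4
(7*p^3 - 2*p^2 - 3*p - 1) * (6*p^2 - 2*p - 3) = 42*p^5 - 26*p^4 - 35*p^3 + 6*p^2 + 11*p + 3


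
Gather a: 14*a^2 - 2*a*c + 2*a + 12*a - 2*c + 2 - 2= 14*a^2 + a*(14 - 2*c) - 2*c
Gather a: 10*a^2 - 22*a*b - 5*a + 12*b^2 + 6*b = 10*a^2 + a*(-22*b - 5) + 12*b^2 + 6*b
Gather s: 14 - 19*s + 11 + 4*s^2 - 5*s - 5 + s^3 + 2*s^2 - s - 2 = s^3 + 6*s^2 - 25*s + 18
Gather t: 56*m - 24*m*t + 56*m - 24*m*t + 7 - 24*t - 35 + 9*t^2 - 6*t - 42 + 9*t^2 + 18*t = 112*m + 18*t^2 + t*(-48*m - 12) - 70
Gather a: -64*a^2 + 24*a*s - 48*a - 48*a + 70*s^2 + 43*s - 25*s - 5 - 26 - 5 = -64*a^2 + a*(24*s - 96) + 70*s^2 + 18*s - 36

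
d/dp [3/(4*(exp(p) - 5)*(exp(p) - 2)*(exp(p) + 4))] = 9*(-exp(2*p) + 2*exp(p) + 6)*exp(p)/(4*(exp(6*p) - 6*exp(5*p) - 27*exp(4*p) + 188*exp(3*p) + 84*exp(2*p) - 1440*exp(p) + 1600))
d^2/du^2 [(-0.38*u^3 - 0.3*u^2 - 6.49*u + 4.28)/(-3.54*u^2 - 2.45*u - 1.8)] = (157.175548*u^3 - 323.226288*u^2 - 463.46112*u - 52.13488)/(44.361864*u^6 + 92.10726*u^5 + 131.41719*u^4 + 108.374525*u^3 + 66.8223*u^2 + 23.814*u + 5.832)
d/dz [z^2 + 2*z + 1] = 2*z + 2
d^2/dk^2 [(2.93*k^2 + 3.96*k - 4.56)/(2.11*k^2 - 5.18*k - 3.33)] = (1.4210854715202e-14*k^4 + 99.3092599999999*k^3 + 1.712898*k^2 + 465.984216*k - 380.425638)/(9.393931*k^6 - 69.185634*k^5 + 125.372613*k^4 + 79.385572*k^3 - 197.862939*k^2 - 172.321506*k - 36.926037)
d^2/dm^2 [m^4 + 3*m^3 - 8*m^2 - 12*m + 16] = 12*m^2 + 18*m - 16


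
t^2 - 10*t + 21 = (t - 7)*(t - 3)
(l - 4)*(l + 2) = l^2 - 2*l - 8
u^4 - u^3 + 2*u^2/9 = u^2*(u - 2/3)*(u - 1/3)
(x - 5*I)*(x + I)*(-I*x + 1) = -I*x^3 - 3*x^2 - 9*I*x + 5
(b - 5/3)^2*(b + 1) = b^3 - 7*b^2/3 - 5*b/9 + 25/9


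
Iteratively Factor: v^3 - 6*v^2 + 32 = (v + 2)*(v^2 - 8*v + 16) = (v - 4)*(v + 2)*(v - 4)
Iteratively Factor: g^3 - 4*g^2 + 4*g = (g - 2)*(g^2 - 2*g) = g*(g - 2)*(g - 2)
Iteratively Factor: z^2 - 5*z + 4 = (z - 4)*(z - 1)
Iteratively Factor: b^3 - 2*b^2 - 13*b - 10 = (b + 2)*(b^2 - 4*b - 5) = (b - 5)*(b + 2)*(b + 1)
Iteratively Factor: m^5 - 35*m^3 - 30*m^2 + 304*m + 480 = (m + 3)*(m^4 - 3*m^3 - 26*m^2 + 48*m + 160) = (m + 3)*(m + 4)*(m^3 - 7*m^2 + 2*m + 40) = (m - 4)*(m + 3)*(m + 4)*(m^2 - 3*m - 10) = (m - 5)*(m - 4)*(m + 3)*(m + 4)*(m + 2)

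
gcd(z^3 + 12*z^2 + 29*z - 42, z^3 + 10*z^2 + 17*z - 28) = z^2 + 6*z - 7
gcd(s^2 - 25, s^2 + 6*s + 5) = s + 5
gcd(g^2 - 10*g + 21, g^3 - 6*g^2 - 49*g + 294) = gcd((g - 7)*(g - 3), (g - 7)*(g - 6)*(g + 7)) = g - 7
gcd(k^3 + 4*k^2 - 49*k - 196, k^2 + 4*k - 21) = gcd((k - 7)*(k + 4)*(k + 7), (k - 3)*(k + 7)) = k + 7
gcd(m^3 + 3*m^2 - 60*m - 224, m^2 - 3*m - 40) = m - 8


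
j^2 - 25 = (j - 5)*(j + 5)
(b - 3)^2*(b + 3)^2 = b^4 - 18*b^2 + 81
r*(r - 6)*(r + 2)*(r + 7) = r^4 + 3*r^3 - 40*r^2 - 84*r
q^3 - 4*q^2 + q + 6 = (q - 3)*(q - 2)*(q + 1)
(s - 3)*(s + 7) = s^2 + 4*s - 21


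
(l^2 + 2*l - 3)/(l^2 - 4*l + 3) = (l + 3)/(l - 3)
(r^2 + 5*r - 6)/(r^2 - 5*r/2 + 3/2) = 2*(r + 6)/(2*r - 3)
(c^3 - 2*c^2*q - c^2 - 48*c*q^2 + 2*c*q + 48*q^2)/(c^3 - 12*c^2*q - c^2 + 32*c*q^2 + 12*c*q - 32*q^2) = (-c - 6*q)/(-c + 4*q)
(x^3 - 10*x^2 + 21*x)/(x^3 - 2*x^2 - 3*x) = (x - 7)/(x + 1)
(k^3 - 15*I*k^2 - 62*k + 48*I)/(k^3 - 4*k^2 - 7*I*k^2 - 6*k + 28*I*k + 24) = (k - 8*I)/(k - 4)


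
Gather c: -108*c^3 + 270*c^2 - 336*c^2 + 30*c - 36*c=-108*c^3 - 66*c^2 - 6*c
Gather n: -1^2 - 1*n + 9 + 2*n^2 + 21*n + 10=2*n^2 + 20*n + 18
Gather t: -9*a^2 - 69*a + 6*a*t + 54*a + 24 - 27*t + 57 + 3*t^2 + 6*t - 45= -9*a^2 - 15*a + 3*t^2 + t*(6*a - 21) + 36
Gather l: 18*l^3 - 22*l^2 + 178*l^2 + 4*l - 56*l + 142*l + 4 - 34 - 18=18*l^3 + 156*l^2 + 90*l - 48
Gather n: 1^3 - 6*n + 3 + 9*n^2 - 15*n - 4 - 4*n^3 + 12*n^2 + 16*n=-4*n^3 + 21*n^2 - 5*n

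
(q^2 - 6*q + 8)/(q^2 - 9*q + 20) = (q - 2)/(q - 5)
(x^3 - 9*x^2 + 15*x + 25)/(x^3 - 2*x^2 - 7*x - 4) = (x^2 - 10*x + 25)/(x^2 - 3*x - 4)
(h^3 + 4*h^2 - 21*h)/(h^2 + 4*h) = (h^2 + 4*h - 21)/(h + 4)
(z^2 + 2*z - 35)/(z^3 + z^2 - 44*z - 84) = (z^2 + 2*z - 35)/(z^3 + z^2 - 44*z - 84)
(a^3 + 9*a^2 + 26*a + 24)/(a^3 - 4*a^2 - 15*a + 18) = (a^2 + 6*a + 8)/(a^2 - 7*a + 6)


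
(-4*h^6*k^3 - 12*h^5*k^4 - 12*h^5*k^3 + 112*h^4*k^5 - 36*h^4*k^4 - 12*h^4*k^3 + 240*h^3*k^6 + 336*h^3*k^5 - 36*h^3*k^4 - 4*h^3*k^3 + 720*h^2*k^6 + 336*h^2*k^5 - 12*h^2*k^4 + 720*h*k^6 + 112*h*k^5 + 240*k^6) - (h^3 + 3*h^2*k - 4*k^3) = -4*h^6*k^3 - 12*h^5*k^4 - 12*h^5*k^3 + 112*h^4*k^5 - 36*h^4*k^4 - 12*h^4*k^3 + 240*h^3*k^6 + 336*h^3*k^5 - 36*h^3*k^4 - 4*h^3*k^3 - h^3 + 720*h^2*k^6 + 336*h^2*k^5 - 12*h^2*k^4 - 3*h^2*k + 720*h*k^6 + 112*h*k^5 + 240*k^6 + 4*k^3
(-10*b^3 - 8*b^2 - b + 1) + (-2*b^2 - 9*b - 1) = -10*b^3 - 10*b^2 - 10*b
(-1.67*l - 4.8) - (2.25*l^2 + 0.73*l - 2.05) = -2.25*l^2 - 2.4*l - 2.75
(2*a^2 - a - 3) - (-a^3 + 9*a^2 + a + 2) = a^3 - 7*a^2 - 2*a - 5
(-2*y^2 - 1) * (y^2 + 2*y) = -2*y^4 - 4*y^3 - y^2 - 2*y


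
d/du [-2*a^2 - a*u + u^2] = -a + 2*u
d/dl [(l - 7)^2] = 2*l - 14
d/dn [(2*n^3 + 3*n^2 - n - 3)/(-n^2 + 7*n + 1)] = 2*(-n^4 + 14*n^3 + 13*n^2 + 10)/(n^4 - 14*n^3 + 47*n^2 + 14*n + 1)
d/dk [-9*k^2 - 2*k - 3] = -18*k - 2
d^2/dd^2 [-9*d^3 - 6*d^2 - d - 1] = -54*d - 12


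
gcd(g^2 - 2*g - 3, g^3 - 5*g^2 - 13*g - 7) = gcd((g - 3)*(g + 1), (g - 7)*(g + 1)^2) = g + 1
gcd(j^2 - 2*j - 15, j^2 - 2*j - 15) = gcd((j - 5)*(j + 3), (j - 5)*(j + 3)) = j^2 - 2*j - 15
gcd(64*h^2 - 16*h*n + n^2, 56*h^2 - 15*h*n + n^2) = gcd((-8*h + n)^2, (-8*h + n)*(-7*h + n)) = 8*h - n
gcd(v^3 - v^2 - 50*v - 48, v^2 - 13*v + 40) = v - 8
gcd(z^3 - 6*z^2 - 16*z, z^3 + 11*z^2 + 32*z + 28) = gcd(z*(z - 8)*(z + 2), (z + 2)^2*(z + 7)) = z + 2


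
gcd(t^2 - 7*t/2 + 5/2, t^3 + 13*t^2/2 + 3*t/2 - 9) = t - 1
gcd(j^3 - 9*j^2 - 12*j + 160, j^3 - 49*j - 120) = j - 8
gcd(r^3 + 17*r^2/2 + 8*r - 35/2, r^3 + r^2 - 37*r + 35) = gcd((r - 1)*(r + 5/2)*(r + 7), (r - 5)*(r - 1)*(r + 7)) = r^2 + 6*r - 7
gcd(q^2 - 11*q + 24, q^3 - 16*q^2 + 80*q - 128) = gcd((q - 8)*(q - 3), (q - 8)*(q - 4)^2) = q - 8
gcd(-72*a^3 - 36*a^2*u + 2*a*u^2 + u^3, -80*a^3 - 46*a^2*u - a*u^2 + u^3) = 2*a + u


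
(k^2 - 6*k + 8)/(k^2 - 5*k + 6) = (k - 4)/(k - 3)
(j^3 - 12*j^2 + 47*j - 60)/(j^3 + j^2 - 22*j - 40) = (j^2 - 7*j + 12)/(j^2 + 6*j + 8)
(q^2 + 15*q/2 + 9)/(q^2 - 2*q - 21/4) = 2*(q + 6)/(2*q - 7)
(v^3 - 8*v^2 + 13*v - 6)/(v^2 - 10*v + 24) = (v^2 - 2*v + 1)/(v - 4)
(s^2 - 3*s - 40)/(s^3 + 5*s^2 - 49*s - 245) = (s - 8)/(s^2 - 49)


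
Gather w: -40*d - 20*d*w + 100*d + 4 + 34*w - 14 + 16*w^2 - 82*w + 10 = 60*d + 16*w^2 + w*(-20*d - 48)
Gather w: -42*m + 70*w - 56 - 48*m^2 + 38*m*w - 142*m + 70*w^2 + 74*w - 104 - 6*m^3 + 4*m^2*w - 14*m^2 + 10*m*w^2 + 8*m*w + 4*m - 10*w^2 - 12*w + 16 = -6*m^3 - 62*m^2 - 180*m + w^2*(10*m + 60) + w*(4*m^2 + 46*m + 132) - 144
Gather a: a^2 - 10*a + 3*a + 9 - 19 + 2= a^2 - 7*a - 8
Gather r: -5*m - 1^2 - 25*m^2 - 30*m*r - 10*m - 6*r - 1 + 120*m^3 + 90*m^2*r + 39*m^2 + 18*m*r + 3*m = 120*m^3 + 14*m^2 - 12*m + r*(90*m^2 - 12*m - 6) - 2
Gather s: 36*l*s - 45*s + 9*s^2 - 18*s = 9*s^2 + s*(36*l - 63)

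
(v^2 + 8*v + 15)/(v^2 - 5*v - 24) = (v + 5)/(v - 8)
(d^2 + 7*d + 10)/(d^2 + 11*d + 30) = (d + 2)/(d + 6)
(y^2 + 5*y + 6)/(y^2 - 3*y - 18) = (y + 2)/(y - 6)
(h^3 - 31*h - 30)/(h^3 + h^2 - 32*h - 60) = (h + 1)/(h + 2)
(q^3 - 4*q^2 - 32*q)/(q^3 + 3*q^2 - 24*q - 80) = q*(q - 8)/(q^2 - q - 20)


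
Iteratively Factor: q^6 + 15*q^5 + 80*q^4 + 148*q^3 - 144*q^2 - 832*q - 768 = (q + 3)*(q^5 + 12*q^4 + 44*q^3 + 16*q^2 - 192*q - 256) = (q - 2)*(q + 3)*(q^4 + 14*q^3 + 72*q^2 + 160*q + 128) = (q - 2)*(q + 3)*(q + 4)*(q^3 + 10*q^2 + 32*q + 32) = (q - 2)*(q + 2)*(q + 3)*(q + 4)*(q^2 + 8*q + 16) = (q - 2)*(q + 2)*(q + 3)*(q + 4)^2*(q + 4)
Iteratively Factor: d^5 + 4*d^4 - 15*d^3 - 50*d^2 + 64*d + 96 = (d - 3)*(d^4 + 7*d^3 + 6*d^2 - 32*d - 32) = (d - 3)*(d + 1)*(d^3 + 6*d^2 - 32) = (d - 3)*(d + 1)*(d + 4)*(d^2 + 2*d - 8) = (d - 3)*(d + 1)*(d + 4)^2*(d - 2)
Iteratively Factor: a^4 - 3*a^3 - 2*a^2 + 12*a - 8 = (a - 2)*(a^3 - a^2 - 4*a + 4) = (a - 2)*(a - 1)*(a^2 - 4) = (a - 2)^2*(a - 1)*(a + 2)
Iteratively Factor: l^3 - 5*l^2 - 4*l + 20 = (l - 2)*(l^2 - 3*l - 10) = (l - 5)*(l - 2)*(l + 2)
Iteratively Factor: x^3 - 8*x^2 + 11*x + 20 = (x - 4)*(x^2 - 4*x - 5) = (x - 4)*(x + 1)*(x - 5)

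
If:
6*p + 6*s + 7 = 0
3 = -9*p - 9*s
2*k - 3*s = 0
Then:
No Solution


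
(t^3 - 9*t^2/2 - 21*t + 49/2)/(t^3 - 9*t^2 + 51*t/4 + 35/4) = 2*(2*t^2 + 5*t - 7)/(4*t^2 - 8*t - 5)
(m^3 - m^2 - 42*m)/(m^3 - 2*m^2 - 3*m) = (-m^2 + m + 42)/(-m^2 + 2*m + 3)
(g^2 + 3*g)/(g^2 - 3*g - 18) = g/(g - 6)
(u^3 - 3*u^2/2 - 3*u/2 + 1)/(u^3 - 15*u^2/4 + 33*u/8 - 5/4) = 4*(u + 1)/(4*u - 5)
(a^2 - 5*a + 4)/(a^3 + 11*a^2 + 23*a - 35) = (a - 4)/(a^2 + 12*a + 35)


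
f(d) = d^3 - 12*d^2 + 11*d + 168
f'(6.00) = -25.00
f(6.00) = 18.00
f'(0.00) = 11.00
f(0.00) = 168.00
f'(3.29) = -35.49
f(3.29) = 109.91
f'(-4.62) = 185.91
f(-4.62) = -237.56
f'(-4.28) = 168.68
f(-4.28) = -177.30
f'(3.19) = -35.03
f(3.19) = 113.44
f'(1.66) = -20.57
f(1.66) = 157.77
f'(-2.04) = 72.44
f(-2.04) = 87.13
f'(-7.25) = 342.69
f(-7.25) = -923.58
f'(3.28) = -35.44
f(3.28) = 110.27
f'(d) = 3*d^2 - 24*d + 11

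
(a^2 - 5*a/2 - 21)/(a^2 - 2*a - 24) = (a + 7/2)/(a + 4)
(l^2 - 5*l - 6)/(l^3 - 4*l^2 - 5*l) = (l - 6)/(l*(l - 5))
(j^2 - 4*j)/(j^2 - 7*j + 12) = j/(j - 3)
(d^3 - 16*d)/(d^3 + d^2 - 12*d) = (d - 4)/(d - 3)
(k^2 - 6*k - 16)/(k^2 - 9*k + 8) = (k + 2)/(k - 1)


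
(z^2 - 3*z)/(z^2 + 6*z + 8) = z*(z - 3)/(z^2 + 6*z + 8)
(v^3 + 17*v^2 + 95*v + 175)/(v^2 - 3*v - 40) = (v^2 + 12*v + 35)/(v - 8)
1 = 1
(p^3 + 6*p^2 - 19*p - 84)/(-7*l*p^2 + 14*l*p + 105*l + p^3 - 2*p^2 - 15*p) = (p^2 + 3*p - 28)/(-7*l*p + 35*l + p^2 - 5*p)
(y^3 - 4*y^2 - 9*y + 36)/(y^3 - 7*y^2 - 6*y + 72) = (y - 3)/(y - 6)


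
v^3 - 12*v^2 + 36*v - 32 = (v - 8)*(v - 2)^2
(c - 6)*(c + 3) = c^2 - 3*c - 18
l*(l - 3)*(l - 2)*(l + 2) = l^4 - 3*l^3 - 4*l^2 + 12*l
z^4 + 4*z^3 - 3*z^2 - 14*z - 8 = (z - 2)*(z + 1)^2*(z + 4)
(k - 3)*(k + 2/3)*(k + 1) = k^3 - 4*k^2/3 - 13*k/3 - 2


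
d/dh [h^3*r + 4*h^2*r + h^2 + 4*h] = 3*h^2*r + 8*h*r + 2*h + 4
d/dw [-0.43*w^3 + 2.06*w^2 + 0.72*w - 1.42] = -1.29*w^2 + 4.12*w + 0.72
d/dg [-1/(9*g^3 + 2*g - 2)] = (27*g^2 + 2)/(9*g^3 + 2*g - 2)^2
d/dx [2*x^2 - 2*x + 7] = 4*x - 2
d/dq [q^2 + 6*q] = 2*q + 6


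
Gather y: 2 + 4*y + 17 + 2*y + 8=6*y + 27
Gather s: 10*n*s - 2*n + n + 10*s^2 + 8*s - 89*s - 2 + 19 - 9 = -n + 10*s^2 + s*(10*n - 81) + 8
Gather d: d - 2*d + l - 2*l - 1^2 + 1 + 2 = -d - l + 2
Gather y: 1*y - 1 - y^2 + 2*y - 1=-y^2 + 3*y - 2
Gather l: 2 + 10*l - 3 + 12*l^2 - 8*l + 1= 12*l^2 + 2*l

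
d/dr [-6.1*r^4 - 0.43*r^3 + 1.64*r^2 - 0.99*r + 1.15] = -24.4*r^3 - 1.29*r^2 + 3.28*r - 0.99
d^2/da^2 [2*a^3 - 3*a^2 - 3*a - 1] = 12*a - 6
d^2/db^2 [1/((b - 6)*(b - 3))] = 2*((b - 6)^2 + (b - 6)*(b - 3) + (b - 3)^2)/((b - 6)^3*(b - 3)^3)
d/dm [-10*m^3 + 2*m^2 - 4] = 2*m*(2 - 15*m)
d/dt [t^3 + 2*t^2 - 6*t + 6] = 3*t^2 + 4*t - 6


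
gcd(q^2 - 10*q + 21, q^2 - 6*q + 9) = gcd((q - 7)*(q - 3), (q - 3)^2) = q - 3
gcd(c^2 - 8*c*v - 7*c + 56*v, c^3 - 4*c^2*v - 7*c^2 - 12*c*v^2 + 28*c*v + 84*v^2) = c - 7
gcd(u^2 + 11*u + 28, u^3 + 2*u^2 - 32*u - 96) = u + 4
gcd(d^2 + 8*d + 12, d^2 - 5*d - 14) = d + 2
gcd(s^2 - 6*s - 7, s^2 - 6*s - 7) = s^2 - 6*s - 7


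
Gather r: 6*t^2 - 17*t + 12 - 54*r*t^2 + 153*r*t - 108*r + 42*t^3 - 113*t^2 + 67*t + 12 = r*(-54*t^2 + 153*t - 108) + 42*t^3 - 107*t^2 + 50*t + 24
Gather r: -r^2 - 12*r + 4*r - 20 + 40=-r^2 - 8*r + 20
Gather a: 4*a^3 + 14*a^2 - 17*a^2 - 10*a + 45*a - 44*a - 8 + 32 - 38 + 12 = 4*a^3 - 3*a^2 - 9*a - 2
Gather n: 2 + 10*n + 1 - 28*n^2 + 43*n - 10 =-28*n^2 + 53*n - 7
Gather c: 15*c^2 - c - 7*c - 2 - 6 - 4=15*c^2 - 8*c - 12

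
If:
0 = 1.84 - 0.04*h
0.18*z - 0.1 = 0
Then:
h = 46.00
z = 0.56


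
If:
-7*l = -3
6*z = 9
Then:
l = 3/7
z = 3/2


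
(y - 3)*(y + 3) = y^2 - 9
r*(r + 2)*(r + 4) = r^3 + 6*r^2 + 8*r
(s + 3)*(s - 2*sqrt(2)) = s^2 - 2*sqrt(2)*s + 3*s - 6*sqrt(2)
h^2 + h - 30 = (h - 5)*(h + 6)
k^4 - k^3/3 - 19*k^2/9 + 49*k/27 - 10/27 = (k - 1)*(k - 2/3)*(k - 1/3)*(k + 5/3)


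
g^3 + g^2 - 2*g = g*(g - 1)*(g + 2)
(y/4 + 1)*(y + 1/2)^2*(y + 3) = y^4/4 + 2*y^3 + 77*y^2/16 + 55*y/16 + 3/4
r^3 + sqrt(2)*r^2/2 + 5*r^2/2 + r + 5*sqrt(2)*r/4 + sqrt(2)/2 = (r + 1/2)*(r + 2)*(r + sqrt(2)/2)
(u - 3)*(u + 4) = u^2 + u - 12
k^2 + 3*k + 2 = (k + 1)*(k + 2)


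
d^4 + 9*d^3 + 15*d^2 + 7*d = d*(d + 1)^2*(d + 7)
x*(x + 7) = x^2 + 7*x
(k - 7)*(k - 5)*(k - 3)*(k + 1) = k^4 - 14*k^3 + 56*k^2 - 34*k - 105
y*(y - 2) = y^2 - 2*y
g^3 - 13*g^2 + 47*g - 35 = (g - 7)*(g - 5)*(g - 1)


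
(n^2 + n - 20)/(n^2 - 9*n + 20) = (n + 5)/(n - 5)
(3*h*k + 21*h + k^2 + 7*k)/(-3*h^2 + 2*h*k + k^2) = (-k - 7)/(h - k)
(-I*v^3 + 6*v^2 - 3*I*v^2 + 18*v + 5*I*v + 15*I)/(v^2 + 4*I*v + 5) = (-I*v^2 + v*(1 - 3*I) + 3)/(v - I)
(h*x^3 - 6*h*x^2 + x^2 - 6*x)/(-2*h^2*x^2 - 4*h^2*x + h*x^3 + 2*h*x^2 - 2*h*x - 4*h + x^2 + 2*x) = x*(x - 6)/(-2*h*x - 4*h + x^2 + 2*x)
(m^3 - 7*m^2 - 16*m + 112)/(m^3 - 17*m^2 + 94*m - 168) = (m + 4)/(m - 6)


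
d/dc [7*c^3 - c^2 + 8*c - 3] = 21*c^2 - 2*c + 8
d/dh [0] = 0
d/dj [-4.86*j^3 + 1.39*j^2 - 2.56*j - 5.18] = -14.58*j^2 + 2.78*j - 2.56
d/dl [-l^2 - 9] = -2*l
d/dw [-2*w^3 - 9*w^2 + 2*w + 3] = -6*w^2 - 18*w + 2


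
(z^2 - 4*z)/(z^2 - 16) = z/(z + 4)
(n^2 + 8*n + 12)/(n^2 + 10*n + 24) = (n + 2)/(n + 4)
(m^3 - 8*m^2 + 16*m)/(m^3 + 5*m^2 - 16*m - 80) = m*(m - 4)/(m^2 + 9*m + 20)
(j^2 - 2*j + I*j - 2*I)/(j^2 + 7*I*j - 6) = (j - 2)/(j + 6*I)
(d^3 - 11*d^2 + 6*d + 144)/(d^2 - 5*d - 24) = d - 6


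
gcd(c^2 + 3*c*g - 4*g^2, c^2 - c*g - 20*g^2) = c + 4*g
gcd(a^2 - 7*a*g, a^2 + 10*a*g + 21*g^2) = 1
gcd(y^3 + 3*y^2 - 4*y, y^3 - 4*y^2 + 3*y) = y^2 - y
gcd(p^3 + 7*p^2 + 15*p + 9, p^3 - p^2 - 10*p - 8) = p + 1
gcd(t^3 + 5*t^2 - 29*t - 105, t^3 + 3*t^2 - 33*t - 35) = t^2 + 2*t - 35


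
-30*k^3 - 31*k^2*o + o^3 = (-6*k + o)*(k + o)*(5*k + o)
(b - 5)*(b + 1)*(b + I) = b^3 - 4*b^2 + I*b^2 - 5*b - 4*I*b - 5*I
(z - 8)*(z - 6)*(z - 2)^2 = z^4 - 18*z^3 + 108*z^2 - 248*z + 192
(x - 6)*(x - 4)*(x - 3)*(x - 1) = x^4 - 14*x^3 + 67*x^2 - 126*x + 72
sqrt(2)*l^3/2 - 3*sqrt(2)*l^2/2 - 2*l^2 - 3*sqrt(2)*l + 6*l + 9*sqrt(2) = (l - 3)*(l - 3*sqrt(2))*(sqrt(2)*l/2 + 1)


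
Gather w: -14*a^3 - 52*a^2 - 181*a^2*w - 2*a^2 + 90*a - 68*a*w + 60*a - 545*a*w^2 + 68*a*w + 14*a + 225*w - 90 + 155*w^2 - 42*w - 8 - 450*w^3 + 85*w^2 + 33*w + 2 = -14*a^3 - 54*a^2 + 164*a - 450*w^3 + w^2*(240 - 545*a) + w*(216 - 181*a^2) - 96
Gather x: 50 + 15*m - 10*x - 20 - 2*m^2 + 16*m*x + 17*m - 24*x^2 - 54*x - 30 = -2*m^2 + 32*m - 24*x^2 + x*(16*m - 64)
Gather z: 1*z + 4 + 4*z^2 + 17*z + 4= 4*z^2 + 18*z + 8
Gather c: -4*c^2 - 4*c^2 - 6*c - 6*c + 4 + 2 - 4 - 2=-8*c^2 - 12*c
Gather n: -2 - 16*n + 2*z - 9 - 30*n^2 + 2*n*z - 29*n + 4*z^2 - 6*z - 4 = -30*n^2 + n*(2*z - 45) + 4*z^2 - 4*z - 15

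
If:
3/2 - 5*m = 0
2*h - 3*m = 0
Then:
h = 9/20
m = 3/10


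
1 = 1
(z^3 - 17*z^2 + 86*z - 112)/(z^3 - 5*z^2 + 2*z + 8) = (z^2 - 15*z + 56)/(z^2 - 3*z - 4)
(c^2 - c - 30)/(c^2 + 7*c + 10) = (c - 6)/(c + 2)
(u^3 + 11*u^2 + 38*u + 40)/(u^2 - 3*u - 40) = (u^2 + 6*u + 8)/(u - 8)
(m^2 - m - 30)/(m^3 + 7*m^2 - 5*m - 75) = (m - 6)/(m^2 + 2*m - 15)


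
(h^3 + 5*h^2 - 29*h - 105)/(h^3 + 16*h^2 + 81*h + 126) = (h - 5)/(h + 6)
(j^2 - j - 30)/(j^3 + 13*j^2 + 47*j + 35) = (j - 6)/(j^2 + 8*j + 7)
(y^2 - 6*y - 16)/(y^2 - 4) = (y - 8)/(y - 2)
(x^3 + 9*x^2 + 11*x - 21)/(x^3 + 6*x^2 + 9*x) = (x^2 + 6*x - 7)/(x*(x + 3))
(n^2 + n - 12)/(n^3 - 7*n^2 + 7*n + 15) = (n + 4)/(n^2 - 4*n - 5)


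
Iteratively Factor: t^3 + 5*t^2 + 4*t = (t + 1)*(t^2 + 4*t) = t*(t + 1)*(t + 4)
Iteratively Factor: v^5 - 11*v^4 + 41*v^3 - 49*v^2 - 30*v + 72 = (v - 3)*(v^4 - 8*v^3 + 17*v^2 + 2*v - 24) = (v - 3)^2*(v^3 - 5*v^2 + 2*v + 8) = (v - 4)*(v - 3)^2*(v^2 - v - 2) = (v - 4)*(v - 3)^2*(v + 1)*(v - 2)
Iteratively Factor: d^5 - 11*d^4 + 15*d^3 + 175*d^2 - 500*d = (d)*(d^4 - 11*d^3 + 15*d^2 + 175*d - 500) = d*(d + 4)*(d^3 - 15*d^2 + 75*d - 125) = d*(d - 5)*(d + 4)*(d^2 - 10*d + 25) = d*(d - 5)^2*(d + 4)*(d - 5)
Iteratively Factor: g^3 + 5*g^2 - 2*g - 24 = (g + 3)*(g^2 + 2*g - 8) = (g + 3)*(g + 4)*(g - 2)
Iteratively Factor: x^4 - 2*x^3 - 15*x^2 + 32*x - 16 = (x - 4)*(x^3 + 2*x^2 - 7*x + 4) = (x - 4)*(x - 1)*(x^2 + 3*x - 4) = (x - 4)*(x - 1)*(x + 4)*(x - 1)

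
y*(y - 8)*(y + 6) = y^3 - 2*y^2 - 48*y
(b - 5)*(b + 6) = b^2 + b - 30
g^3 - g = g*(g - 1)*(g + 1)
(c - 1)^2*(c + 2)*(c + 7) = c^4 + 7*c^3 - 3*c^2 - 19*c + 14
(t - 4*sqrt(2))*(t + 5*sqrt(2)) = t^2 + sqrt(2)*t - 40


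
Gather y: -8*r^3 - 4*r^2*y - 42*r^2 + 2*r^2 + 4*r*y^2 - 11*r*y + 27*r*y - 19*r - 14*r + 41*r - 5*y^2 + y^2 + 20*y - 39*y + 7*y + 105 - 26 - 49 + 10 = -8*r^3 - 40*r^2 + 8*r + y^2*(4*r - 4) + y*(-4*r^2 + 16*r - 12) + 40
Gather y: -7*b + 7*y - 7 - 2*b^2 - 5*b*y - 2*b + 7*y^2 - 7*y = -2*b^2 - 5*b*y - 9*b + 7*y^2 - 7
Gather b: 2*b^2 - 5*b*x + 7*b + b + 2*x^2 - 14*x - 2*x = 2*b^2 + b*(8 - 5*x) + 2*x^2 - 16*x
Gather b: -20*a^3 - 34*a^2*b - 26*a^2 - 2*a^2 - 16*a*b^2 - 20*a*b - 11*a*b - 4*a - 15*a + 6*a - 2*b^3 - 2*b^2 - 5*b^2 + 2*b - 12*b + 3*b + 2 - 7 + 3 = -20*a^3 - 28*a^2 - 13*a - 2*b^3 + b^2*(-16*a - 7) + b*(-34*a^2 - 31*a - 7) - 2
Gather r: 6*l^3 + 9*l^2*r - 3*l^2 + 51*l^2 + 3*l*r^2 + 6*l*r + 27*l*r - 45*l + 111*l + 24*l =6*l^3 + 48*l^2 + 3*l*r^2 + 90*l + r*(9*l^2 + 33*l)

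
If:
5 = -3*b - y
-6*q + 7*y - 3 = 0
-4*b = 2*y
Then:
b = -5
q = 67/6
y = 10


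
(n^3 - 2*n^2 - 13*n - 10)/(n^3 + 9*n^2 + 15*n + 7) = (n^2 - 3*n - 10)/(n^2 + 8*n + 7)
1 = 1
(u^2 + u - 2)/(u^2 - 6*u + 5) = (u + 2)/(u - 5)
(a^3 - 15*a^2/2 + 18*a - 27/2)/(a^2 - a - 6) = (2*a^2 - 9*a + 9)/(2*(a + 2))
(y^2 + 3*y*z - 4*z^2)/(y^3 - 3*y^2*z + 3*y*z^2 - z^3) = (y + 4*z)/(y^2 - 2*y*z + z^2)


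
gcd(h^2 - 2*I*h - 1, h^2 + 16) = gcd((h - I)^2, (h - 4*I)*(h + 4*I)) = 1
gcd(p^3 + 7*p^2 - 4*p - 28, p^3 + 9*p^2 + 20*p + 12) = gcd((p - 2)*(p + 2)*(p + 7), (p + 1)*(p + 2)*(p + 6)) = p + 2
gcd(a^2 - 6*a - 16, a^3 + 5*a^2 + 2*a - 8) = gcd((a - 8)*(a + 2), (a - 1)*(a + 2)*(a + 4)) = a + 2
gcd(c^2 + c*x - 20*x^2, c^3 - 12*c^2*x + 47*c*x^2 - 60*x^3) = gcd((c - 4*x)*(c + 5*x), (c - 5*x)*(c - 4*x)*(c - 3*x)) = -c + 4*x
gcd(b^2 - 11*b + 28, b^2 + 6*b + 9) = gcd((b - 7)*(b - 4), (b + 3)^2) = 1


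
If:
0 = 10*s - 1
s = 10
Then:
No Solution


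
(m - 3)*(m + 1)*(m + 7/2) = m^3 + 3*m^2/2 - 10*m - 21/2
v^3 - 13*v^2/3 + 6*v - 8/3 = (v - 2)*(v - 4/3)*(v - 1)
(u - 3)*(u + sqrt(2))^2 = u^3 - 3*u^2 + 2*sqrt(2)*u^2 - 6*sqrt(2)*u + 2*u - 6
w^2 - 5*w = w*(w - 5)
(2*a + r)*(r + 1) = 2*a*r + 2*a + r^2 + r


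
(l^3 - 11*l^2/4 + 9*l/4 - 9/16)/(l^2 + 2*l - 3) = (16*l^3 - 44*l^2 + 36*l - 9)/(16*(l^2 + 2*l - 3))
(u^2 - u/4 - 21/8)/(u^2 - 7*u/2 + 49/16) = 2*(2*u + 3)/(4*u - 7)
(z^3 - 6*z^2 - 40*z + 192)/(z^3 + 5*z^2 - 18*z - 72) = (z - 8)/(z + 3)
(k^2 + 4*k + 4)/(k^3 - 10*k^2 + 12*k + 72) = (k + 2)/(k^2 - 12*k + 36)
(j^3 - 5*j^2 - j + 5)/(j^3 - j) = (j - 5)/j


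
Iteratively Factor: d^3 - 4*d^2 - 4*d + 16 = (d - 2)*(d^2 - 2*d - 8) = (d - 2)*(d + 2)*(d - 4)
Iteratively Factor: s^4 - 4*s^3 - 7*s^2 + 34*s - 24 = (s - 2)*(s^3 - 2*s^2 - 11*s + 12) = (s - 2)*(s - 1)*(s^2 - s - 12) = (s - 4)*(s - 2)*(s - 1)*(s + 3)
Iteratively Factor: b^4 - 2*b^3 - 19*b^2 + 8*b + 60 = (b - 5)*(b^3 + 3*b^2 - 4*b - 12) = (b - 5)*(b + 2)*(b^2 + b - 6) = (b - 5)*(b - 2)*(b + 2)*(b + 3)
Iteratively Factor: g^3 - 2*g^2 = (g - 2)*(g^2) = g*(g - 2)*(g)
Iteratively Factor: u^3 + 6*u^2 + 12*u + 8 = (u + 2)*(u^2 + 4*u + 4) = (u + 2)^2*(u + 2)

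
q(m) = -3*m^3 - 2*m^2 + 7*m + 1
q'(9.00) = -758.00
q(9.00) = -2285.00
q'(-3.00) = -62.00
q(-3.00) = 43.00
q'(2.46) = -57.30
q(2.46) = -38.54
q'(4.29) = -175.80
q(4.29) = -242.64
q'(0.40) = 3.96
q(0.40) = 3.29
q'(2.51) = -59.74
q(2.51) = -41.47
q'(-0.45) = 6.98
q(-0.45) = -2.28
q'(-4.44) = -152.66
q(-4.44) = 193.08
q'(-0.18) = 7.43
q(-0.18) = -0.31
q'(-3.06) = -65.03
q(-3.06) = 46.81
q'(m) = -9*m^2 - 4*m + 7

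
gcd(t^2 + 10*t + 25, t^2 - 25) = t + 5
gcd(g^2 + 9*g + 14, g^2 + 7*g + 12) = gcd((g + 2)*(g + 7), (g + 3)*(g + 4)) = 1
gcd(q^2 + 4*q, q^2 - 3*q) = q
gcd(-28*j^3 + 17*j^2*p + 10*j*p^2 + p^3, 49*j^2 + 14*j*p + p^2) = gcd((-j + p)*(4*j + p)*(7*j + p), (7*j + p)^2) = 7*j + p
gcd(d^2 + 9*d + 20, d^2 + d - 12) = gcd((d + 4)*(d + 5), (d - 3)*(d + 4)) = d + 4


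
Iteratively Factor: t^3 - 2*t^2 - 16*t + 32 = (t + 4)*(t^2 - 6*t + 8) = (t - 4)*(t + 4)*(t - 2)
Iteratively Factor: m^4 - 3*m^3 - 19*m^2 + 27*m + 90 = (m - 5)*(m^3 + 2*m^2 - 9*m - 18) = (m - 5)*(m + 3)*(m^2 - m - 6) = (m - 5)*(m + 2)*(m + 3)*(m - 3)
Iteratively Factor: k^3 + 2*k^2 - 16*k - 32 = (k + 4)*(k^2 - 2*k - 8) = (k + 2)*(k + 4)*(k - 4)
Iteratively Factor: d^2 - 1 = (d + 1)*(d - 1)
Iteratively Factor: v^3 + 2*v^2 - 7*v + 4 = (v + 4)*(v^2 - 2*v + 1) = (v - 1)*(v + 4)*(v - 1)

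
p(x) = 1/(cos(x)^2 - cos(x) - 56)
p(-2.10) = -0.02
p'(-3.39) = -0.00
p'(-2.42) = 0.00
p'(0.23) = 0.00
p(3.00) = -0.02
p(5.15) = -0.02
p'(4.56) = 0.00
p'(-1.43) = 0.00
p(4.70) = -0.02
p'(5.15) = 0.00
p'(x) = (2*sin(x)*cos(x) - sin(x))/(cos(x)^2 - cos(x) - 56)^2 = (2*cos(x) - 1)*sin(x)/(sin(x)^2 + cos(x) + 55)^2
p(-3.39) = -0.02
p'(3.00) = 0.00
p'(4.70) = 0.00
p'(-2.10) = 0.00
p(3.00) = -0.02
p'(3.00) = 0.00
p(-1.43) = -0.02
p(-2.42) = -0.02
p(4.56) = -0.02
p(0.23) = -0.02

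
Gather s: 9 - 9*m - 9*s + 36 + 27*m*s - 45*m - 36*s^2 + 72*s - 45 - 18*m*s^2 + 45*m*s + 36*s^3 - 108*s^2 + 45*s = -54*m + 36*s^3 + s^2*(-18*m - 144) + s*(72*m + 108)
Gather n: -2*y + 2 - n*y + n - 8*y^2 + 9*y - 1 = n*(1 - y) - 8*y^2 + 7*y + 1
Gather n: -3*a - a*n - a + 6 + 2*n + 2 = -4*a + n*(2 - a) + 8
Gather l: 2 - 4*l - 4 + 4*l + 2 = 0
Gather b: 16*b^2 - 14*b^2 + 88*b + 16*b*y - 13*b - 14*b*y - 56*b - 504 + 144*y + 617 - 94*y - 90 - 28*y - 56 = 2*b^2 + b*(2*y + 19) + 22*y - 33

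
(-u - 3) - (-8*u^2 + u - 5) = 8*u^2 - 2*u + 2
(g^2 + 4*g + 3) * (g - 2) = g^3 + 2*g^2 - 5*g - 6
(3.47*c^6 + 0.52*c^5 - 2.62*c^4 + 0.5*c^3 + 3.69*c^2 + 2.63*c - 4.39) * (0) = 0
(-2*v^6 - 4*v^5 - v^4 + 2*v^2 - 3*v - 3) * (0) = 0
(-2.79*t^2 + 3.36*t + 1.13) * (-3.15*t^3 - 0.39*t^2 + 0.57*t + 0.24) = 8.7885*t^5 - 9.4959*t^4 - 6.4602*t^3 + 0.8049*t^2 + 1.4505*t + 0.2712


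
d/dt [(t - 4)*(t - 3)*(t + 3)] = 3*t^2 - 8*t - 9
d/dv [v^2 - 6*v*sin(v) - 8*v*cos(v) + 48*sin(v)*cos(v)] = 8*v*sin(v) - 6*v*cos(v) + 2*v - 6*sin(v) - 8*cos(v) + 48*cos(2*v)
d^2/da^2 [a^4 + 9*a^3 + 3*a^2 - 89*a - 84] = 12*a^2 + 54*a + 6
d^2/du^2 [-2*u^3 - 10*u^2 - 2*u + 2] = -12*u - 20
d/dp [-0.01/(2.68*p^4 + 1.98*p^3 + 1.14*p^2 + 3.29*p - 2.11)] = (0.1072*p^3 + 0.0594*p^2 + 0.0228*p + 0.0329)/(2.68*p^4 + 1.98*p^3 + 1.14*p^2 + 3.29*p - 2.11)^2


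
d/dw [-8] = 0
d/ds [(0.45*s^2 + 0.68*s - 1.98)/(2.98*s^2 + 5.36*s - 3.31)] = (0.3856*s^2 + 8.8218*s + 8.362)/(8.8804*s^4 + 31.9456*s^3 + 9.00200000000001*s^2 - 35.4832*s + 10.9561)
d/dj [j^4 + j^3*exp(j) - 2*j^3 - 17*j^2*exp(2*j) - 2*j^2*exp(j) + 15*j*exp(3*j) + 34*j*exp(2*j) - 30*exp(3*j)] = j^3*exp(j) + 4*j^3 - 34*j^2*exp(2*j) + j^2*exp(j) - 6*j^2 + 45*j*exp(3*j) + 34*j*exp(2*j) - 4*j*exp(j) - 75*exp(3*j) + 34*exp(2*j)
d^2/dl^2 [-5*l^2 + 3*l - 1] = -10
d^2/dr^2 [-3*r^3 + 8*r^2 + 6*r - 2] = 16 - 18*r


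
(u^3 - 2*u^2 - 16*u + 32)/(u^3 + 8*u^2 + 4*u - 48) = (u - 4)/(u + 6)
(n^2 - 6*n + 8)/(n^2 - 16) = (n - 2)/(n + 4)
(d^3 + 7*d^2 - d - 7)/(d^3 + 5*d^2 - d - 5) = (d + 7)/(d + 5)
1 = 1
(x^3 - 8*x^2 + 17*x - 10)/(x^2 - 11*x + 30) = (x^2 - 3*x + 2)/(x - 6)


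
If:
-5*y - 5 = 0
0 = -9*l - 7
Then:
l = -7/9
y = -1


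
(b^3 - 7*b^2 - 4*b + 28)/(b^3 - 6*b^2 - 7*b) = (b^2 - 4)/(b*(b + 1))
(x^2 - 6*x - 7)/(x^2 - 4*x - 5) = (x - 7)/(x - 5)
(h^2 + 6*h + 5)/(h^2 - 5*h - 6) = (h + 5)/(h - 6)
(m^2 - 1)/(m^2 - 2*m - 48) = (1 - m^2)/(-m^2 + 2*m + 48)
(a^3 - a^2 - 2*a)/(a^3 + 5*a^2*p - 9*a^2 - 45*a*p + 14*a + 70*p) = a*(a + 1)/(a^2 + 5*a*p - 7*a - 35*p)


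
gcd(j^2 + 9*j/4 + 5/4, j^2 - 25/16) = j + 5/4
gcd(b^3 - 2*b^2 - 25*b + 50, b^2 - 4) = b - 2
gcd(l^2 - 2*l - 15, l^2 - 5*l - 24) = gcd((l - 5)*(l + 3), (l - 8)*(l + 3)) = l + 3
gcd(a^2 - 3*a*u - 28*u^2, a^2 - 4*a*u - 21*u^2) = -a + 7*u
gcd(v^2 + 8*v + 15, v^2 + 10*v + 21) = v + 3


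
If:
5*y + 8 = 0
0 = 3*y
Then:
No Solution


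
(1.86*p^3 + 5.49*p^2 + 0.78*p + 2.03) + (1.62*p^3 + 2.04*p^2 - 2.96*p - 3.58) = 3.48*p^3 + 7.53*p^2 - 2.18*p - 1.55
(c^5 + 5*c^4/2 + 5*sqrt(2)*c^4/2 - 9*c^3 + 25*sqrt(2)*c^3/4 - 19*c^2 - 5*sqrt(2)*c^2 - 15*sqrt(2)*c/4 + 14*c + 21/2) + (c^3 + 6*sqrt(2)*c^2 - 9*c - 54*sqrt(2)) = c^5 + 5*c^4/2 + 5*sqrt(2)*c^4/2 - 8*c^3 + 25*sqrt(2)*c^3/4 - 19*c^2 + sqrt(2)*c^2 - 15*sqrt(2)*c/4 + 5*c - 54*sqrt(2) + 21/2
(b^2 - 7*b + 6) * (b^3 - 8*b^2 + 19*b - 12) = b^5 - 15*b^4 + 81*b^3 - 193*b^2 + 198*b - 72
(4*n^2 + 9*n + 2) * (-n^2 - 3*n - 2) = -4*n^4 - 21*n^3 - 37*n^2 - 24*n - 4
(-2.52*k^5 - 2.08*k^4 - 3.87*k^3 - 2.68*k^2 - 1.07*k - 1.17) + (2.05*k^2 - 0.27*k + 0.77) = -2.52*k^5 - 2.08*k^4 - 3.87*k^3 - 0.63*k^2 - 1.34*k - 0.4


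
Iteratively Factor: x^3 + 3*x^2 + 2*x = (x + 2)*(x^2 + x) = (x + 1)*(x + 2)*(x)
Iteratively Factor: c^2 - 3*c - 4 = (c + 1)*(c - 4)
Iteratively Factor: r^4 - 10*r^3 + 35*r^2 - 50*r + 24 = (r - 4)*(r^3 - 6*r^2 + 11*r - 6) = (r - 4)*(r - 2)*(r^2 - 4*r + 3) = (r - 4)*(r - 2)*(r - 1)*(r - 3)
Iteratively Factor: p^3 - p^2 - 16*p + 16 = (p + 4)*(p^2 - 5*p + 4) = (p - 1)*(p + 4)*(p - 4)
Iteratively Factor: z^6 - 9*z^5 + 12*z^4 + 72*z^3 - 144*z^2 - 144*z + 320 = (z + 2)*(z^5 - 11*z^4 + 34*z^3 + 4*z^2 - 152*z + 160) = (z + 2)^2*(z^4 - 13*z^3 + 60*z^2 - 116*z + 80) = (z - 5)*(z + 2)^2*(z^3 - 8*z^2 + 20*z - 16) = (z - 5)*(z - 2)*(z + 2)^2*(z^2 - 6*z + 8) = (z - 5)*(z - 2)^2*(z + 2)^2*(z - 4)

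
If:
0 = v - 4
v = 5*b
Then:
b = 4/5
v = 4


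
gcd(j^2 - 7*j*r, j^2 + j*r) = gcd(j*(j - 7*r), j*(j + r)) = j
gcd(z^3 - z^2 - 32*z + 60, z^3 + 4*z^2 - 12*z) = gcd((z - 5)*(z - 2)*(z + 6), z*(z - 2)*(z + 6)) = z^2 + 4*z - 12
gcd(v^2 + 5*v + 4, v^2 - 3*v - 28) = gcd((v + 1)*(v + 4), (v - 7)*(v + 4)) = v + 4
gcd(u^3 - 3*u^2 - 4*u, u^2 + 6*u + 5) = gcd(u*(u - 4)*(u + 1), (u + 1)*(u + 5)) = u + 1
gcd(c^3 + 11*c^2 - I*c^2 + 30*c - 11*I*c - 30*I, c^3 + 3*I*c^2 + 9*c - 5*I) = c - I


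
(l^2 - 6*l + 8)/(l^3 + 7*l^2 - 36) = (l - 4)/(l^2 + 9*l + 18)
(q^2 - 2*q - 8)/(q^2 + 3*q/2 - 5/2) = 2*(q^2 - 2*q - 8)/(2*q^2 + 3*q - 5)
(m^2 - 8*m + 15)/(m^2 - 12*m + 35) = (m - 3)/(m - 7)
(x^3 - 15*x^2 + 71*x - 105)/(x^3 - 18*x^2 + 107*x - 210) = (x - 3)/(x - 6)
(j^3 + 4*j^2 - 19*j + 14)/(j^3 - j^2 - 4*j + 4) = (j + 7)/(j + 2)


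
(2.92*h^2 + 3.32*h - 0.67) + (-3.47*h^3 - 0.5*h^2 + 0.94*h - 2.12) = -3.47*h^3 + 2.42*h^2 + 4.26*h - 2.79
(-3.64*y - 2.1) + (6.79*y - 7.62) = 3.15*y - 9.72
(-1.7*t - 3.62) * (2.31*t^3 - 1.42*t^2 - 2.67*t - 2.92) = -3.927*t^4 - 5.9482*t^3 + 9.6794*t^2 + 14.6294*t + 10.5704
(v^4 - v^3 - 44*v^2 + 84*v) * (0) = 0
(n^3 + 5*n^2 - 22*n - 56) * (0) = 0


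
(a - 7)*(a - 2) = a^2 - 9*a + 14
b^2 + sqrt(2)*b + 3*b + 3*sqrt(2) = (b + 3)*(b + sqrt(2))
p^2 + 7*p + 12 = (p + 3)*(p + 4)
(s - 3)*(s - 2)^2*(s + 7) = s^4 - 33*s^2 + 100*s - 84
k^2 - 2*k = k*(k - 2)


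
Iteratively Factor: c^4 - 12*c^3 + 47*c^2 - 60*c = (c - 3)*(c^3 - 9*c^2 + 20*c) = (c - 4)*(c - 3)*(c^2 - 5*c) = c*(c - 4)*(c - 3)*(c - 5)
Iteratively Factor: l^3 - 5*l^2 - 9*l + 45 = (l + 3)*(l^2 - 8*l + 15) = (l - 3)*(l + 3)*(l - 5)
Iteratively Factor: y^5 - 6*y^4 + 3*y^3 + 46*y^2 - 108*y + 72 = (y + 3)*(y^4 - 9*y^3 + 30*y^2 - 44*y + 24) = (y - 3)*(y + 3)*(y^3 - 6*y^2 + 12*y - 8) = (y - 3)*(y - 2)*(y + 3)*(y^2 - 4*y + 4) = (y - 3)*(y - 2)^2*(y + 3)*(y - 2)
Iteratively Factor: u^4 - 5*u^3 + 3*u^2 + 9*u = (u + 1)*(u^3 - 6*u^2 + 9*u) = u*(u + 1)*(u^2 - 6*u + 9) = u*(u - 3)*(u + 1)*(u - 3)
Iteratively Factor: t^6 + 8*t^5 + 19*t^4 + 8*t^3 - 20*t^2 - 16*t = (t)*(t^5 + 8*t^4 + 19*t^3 + 8*t^2 - 20*t - 16) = t*(t - 1)*(t^4 + 9*t^3 + 28*t^2 + 36*t + 16) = t*(t - 1)*(t + 2)*(t^3 + 7*t^2 + 14*t + 8) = t*(t - 1)*(t + 2)^2*(t^2 + 5*t + 4) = t*(t - 1)*(t + 2)^2*(t + 4)*(t + 1)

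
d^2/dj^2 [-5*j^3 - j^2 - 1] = -30*j - 2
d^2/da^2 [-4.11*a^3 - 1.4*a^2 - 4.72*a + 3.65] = -24.66*a - 2.8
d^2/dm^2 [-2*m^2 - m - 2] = -4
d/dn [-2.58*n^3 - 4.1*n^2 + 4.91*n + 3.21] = -7.74*n^2 - 8.2*n + 4.91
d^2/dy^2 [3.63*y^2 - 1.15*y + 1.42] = 7.26000000000000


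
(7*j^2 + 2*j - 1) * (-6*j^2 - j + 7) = -42*j^4 - 19*j^3 + 53*j^2 + 15*j - 7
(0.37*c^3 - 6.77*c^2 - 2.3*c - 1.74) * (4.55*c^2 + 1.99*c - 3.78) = 1.6835*c^5 - 30.0672*c^4 - 25.3359*c^3 + 13.0966*c^2 + 5.2314*c + 6.5772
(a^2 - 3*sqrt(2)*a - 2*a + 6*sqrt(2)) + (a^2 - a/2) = 2*a^2 - 3*sqrt(2)*a - 5*a/2 + 6*sqrt(2)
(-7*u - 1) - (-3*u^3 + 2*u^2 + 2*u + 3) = 3*u^3 - 2*u^2 - 9*u - 4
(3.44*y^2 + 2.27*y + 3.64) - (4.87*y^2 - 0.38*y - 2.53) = -1.43*y^2 + 2.65*y + 6.17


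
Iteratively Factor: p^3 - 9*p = (p)*(p^2 - 9) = p*(p + 3)*(p - 3)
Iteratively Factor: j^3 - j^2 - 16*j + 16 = (j - 4)*(j^2 + 3*j - 4) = (j - 4)*(j - 1)*(j + 4)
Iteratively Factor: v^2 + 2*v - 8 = (v + 4)*(v - 2)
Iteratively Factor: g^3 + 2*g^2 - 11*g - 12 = (g + 4)*(g^2 - 2*g - 3) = (g + 1)*(g + 4)*(g - 3)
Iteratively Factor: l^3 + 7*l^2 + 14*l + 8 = (l + 1)*(l^2 + 6*l + 8) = (l + 1)*(l + 2)*(l + 4)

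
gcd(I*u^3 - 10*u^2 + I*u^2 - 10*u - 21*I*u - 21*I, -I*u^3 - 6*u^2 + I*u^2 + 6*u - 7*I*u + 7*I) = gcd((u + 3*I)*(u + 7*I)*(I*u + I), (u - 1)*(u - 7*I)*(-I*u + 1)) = 1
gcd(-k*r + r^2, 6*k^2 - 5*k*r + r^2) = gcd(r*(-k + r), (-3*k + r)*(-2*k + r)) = 1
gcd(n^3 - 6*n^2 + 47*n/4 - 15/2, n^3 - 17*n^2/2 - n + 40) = n - 5/2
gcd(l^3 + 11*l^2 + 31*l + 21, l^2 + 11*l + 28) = l + 7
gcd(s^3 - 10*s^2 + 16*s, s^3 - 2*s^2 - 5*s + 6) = 1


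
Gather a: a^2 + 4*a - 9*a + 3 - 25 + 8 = a^2 - 5*a - 14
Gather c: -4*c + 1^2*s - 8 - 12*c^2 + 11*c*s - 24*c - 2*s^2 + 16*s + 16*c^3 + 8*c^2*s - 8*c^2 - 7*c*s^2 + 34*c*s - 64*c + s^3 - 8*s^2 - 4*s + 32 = 16*c^3 + c^2*(8*s - 20) + c*(-7*s^2 + 45*s - 92) + s^3 - 10*s^2 + 13*s + 24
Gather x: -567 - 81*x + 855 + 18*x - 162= 126 - 63*x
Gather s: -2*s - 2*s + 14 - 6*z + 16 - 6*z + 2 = -4*s - 12*z + 32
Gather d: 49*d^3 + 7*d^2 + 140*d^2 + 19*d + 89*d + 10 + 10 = 49*d^3 + 147*d^2 + 108*d + 20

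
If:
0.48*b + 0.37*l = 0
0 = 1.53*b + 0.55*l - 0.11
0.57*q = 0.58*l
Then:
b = 0.13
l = -0.17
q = -0.18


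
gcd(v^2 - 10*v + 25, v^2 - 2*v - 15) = v - 5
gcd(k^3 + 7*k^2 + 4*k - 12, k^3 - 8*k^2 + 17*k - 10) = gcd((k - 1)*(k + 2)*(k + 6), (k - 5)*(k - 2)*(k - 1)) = k - 1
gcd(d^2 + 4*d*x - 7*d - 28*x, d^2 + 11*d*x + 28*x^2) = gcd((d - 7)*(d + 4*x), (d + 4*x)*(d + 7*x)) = d + 4*x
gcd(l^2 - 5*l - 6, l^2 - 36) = l - 6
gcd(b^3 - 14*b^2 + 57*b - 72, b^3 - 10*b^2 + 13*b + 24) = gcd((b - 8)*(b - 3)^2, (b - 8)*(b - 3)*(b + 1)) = b^2 - 11*b + 24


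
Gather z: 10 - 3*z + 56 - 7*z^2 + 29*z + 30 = -7*z^2 + 26*z + 96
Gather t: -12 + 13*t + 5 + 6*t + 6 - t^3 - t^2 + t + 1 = -t^3 - t^2 + 20*t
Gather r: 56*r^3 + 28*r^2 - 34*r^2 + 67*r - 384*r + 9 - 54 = 56*r^3 - 6*r^2 - 317*r - 45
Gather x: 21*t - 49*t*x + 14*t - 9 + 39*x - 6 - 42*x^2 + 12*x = 35*t - 42*x^2 + x*(51 - 49*t) - 15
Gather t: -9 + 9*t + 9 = 9*t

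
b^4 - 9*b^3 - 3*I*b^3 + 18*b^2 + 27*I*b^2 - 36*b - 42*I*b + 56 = (b - 7)*(b - 2)*(b - 4*I)*(b + I)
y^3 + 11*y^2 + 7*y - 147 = (y - 3)*(y + 7)^2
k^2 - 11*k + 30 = (k - 6)*(k - 5)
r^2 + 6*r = r*(r + 6)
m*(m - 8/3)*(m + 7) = m^3 + 13*m^2/3 - 56*m/3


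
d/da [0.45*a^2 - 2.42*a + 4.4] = 0.9*a - 2.42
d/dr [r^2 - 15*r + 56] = 2*r - 15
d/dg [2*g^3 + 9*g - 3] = 6*g^2 + 9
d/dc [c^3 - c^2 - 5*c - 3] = 3*c^2 - 2*c - 5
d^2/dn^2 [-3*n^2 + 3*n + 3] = -6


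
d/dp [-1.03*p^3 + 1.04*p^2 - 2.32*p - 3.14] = -3.09*p^2 + 2.08*p - 2.32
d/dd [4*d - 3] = 4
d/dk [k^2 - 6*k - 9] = 2*k - 6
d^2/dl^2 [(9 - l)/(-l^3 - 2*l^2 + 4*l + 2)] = 2*(3*l^5 - 48*l^4 - 136*l^3 + 12*l^2 + 174*l - 188)/(l^9 + 6*l^8 - 46*l^6 - 24*l^5 + 120*l^4 + 44*l^3 - 72*l^2 - 48*l - 8)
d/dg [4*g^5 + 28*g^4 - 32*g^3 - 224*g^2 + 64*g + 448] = 20*g^4 + 112*g^3 - 96*g^2 - 448*g + 64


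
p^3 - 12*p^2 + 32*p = p*(p - 8)*(p - 4)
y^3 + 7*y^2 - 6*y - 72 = (y - 3)*(y + 4)*(y + 6)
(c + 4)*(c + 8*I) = c^2 + 4*c + 8*I*c + 32*I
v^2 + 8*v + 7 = (v + 1)*(v + 7)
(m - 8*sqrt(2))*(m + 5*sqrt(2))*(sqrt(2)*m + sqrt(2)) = sqrt(2)*m^3 - 6*m^2 + sqrt(2)*m^2 - 80*sqrt(2)*m - 6*m - 80*sqrt(2)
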